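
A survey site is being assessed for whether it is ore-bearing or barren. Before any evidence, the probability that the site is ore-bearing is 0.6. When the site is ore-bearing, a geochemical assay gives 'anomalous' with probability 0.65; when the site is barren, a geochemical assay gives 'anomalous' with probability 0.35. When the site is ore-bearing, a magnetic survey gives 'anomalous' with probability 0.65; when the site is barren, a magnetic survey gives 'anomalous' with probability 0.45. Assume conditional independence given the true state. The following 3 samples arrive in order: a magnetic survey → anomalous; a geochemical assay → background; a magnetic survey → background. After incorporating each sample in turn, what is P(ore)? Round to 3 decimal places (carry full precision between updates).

0.426

Each posterior becomes the prior for the next update.
After a magnetic survey='anomalous': P(ore) = 0.65·0.6000 / (0.65·0.6000 + 0.45·0.4000) ≈ 0.6842
After a geochemical assay='background': P(ore) = 0.35·0.6842 / (0.35·0.6842 + 0.65·0.3158) ≈ 0.5385
After a magnetic survey='background': P(ore) = 0.35·0.5385 / (0.35·0.5385 + 0.55·0.4615) ≈ 0.4261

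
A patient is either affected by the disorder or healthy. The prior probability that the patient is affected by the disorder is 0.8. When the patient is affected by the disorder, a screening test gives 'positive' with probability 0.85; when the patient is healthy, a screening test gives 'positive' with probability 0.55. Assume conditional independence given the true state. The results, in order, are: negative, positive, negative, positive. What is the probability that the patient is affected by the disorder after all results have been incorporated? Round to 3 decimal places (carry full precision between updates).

0.515

After 'negative': P(affected) = 0.15·0.8000 / (0.15·0.8000 + 0.45·0.2000) ≈ 0.5714
After 'positive': P(affected) = 0.85·0.5714 / (0.85·0.5714 + 0.55·0.4286) ≈ 0.6733
After 'negative': P(affected) = 0.15·0.6733 / (0.15·0.6733 + 0.45·0.3267) ≈ 0.4072
After 'positive': P(affected) = 0.85·0.4072 / (0.85·0.4072 + 0.55·0.5928) ≈ 0.5149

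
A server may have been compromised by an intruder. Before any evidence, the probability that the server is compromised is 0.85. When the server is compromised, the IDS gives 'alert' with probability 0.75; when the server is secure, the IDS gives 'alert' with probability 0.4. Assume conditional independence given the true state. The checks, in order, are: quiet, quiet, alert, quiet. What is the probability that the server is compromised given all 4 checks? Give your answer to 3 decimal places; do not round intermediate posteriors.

0.435

Each posterior becomes the prior for the next update.
After 'quiet': P(compromised) = 0.25·0.8500 / (0.25·0.8500 + 0.6·0.1500) ≈ 0.7025
After 'quiet': P(compromised) = 0.25·0.7025 / (0.25·0.7025 + 0.6·0.2975) ≈ 0.4959
After 'alert': P(compromised) = 0.75·0.4959 / (0.75·0.4959 + 0.4·0.5041) ≈ 0.6485
After 'quiet': P(compromised) = 0.25·0.6485 / (0.25·0.6485 + 0.6·0.3515) ≈ 0.4346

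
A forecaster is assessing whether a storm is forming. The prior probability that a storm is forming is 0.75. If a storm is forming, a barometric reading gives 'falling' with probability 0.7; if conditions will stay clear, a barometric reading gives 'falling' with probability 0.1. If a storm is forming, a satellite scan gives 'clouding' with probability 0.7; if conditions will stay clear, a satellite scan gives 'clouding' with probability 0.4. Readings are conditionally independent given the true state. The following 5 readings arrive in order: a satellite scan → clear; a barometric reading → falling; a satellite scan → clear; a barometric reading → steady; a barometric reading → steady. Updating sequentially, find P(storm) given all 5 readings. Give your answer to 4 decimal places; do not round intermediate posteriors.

After a satellite scan='clear': P(storm) = 0.3·0.7500 / (0.3·0.7500 + 0.6·0.2500) ≈ 0.6000
After a barometric reading='falling': P(storm) = 0.7·0.6000 / (0.7·0.6000 + 0.1·0.4000) ≈ 0.9130
After a satellite scan='clear': P(storm) = 0.3·0.9130 / (0.3·0.9130 + 0.6·0.0870) ≈ 0.8400
After a barometric reading='steady': P(storm) = 0.3·0.8400 / (0.3·0.8400 + 0.9·0.1600) ≈ 0.6364
After a barometric reading='steady': P(storm) = 0.3·0.6364 / (0.3·0.6364 + 0.9·0.3636) ≈ 0.3684

0.3684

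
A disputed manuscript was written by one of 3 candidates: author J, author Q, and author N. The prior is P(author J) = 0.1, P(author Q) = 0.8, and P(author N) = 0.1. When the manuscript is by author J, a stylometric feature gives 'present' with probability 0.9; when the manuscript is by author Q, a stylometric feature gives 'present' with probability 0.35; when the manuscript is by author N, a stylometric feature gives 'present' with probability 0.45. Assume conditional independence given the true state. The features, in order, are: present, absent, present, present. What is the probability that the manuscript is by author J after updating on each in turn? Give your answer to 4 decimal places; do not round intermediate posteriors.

0.2107

After 'present': normaliser = 0.9·0.1000 + 0.35·0.8000 + 0.45·0.1000; P(author J) ≈ 0.2169, P(author Q) ≈ 0.6747, P(author N) ≈ 0.1084
After 'absent': normaliser = 0.1·0.2169 + 0.65·0.6747 + 0.55·0.1084; P(author J) ≈ 0.0417, P(author Q) ≈ 0.8436, P(author N) ≈ 0.1147
After 'present': normaliser = 0.9·0.0417 + 0.35·0.8436 + 0.45·0.1147; P(author J) ≈ 0.0977, P(author Q) ≈ 0.7680, P(author N) ≈ 0.1343
After 'present': normaliser = 0.9·0.0977 + 0.35·0.7680 + 0.45·0.1343; P(author J) ≈ 0.2107, P(author Q) ≈ 0.6444, P(author N) ≈ 0.1449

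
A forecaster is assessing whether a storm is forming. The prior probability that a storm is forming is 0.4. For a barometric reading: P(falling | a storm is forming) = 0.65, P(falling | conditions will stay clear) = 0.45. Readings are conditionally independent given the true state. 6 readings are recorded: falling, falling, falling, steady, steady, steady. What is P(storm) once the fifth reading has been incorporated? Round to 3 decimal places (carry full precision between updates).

After 'falling': P(storm) = 0.65·0.4000 / (0.65·0.4000 + 0.45·0.6000) ≈ 0.4906
After 'falling': P(storm) = 0.65·0.4906 / (0.65·0.4906 + 0.45·0.5094) ≈ 0.5818
After 'falling': P(storm) = 0.65·0.5818 / (0.65·0.5818 + 0.45·0.4182) ≈ 0.6677
After 'steady': P(storm) = 0.35·0.6677 / (0.35·0.6677 + 0.55·0.3323) ≈ 0.5611
After 'steady': P(storm) = 0.35·0.5611 / (0.35·0.5611 + 0.55·0.4389) ≈ 0.4486

0.449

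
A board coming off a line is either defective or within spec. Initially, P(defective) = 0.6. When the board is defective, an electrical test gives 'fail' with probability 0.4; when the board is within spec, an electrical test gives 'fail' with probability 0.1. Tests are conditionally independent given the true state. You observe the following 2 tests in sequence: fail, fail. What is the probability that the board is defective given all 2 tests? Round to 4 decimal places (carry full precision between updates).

0.9600

Each posterior becomes the prior for the next update.
After 'fail': P(defective) = 0.4·0.6000 / (0.4·0.6000 + 0.1·0.4000) ≈ 0.8571
After 'fail': P(defective) = 0.4·0.8571 / (0.4·0.8571 + 0.1·0.1429) ≈ 0.9600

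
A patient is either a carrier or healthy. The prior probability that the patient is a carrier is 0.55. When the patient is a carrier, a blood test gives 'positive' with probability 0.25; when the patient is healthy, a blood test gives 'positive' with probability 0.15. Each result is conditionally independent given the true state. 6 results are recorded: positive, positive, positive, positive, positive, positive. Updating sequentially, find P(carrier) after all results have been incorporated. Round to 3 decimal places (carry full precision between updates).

After 'positive': P(carrier) = 0.25·0.5500 / (0.25·0.5500 + 0.15·0.4500) ≈ 0.6707
After 'positive': P(carrier) = 0.25·0.6707 / (0.25·0.6707 + 0.15·0.3293) ≈ 0.7725
After 'positive': P(carrier) = 0.25·0.7725 / (0.25·0.7725 + 0.15·0.2275) ≈ 0.8498
After 'positive': P(carrier) = 0.25·0.8498 / (0.25·0.8498 + 0.15·0.1502) ≈ 0.9041
After 'positive': P(carrier) = 0.25·0.9041 / (0.25·0.9041 + 0.15·0.0959) ≈ 0.9402
After 'positive': P(carrier) = 0.25·0.9402 / (0.25·0.9402 + 0.15·0.0598) ≈ 0.9632

0.963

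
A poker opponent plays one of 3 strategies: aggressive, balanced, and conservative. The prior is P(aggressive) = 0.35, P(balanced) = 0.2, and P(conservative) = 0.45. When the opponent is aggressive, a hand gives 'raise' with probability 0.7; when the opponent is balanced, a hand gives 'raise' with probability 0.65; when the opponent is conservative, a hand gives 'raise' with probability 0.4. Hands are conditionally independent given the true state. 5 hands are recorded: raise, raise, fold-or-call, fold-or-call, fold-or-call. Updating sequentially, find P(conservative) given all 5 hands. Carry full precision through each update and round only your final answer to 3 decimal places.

After 'raise': normaliser = 0.7·0.3500 + 0.65·0.2000 + 0.4·0.4500; P(aggressive) ≈ 0.4414, P(balanced) ≈ 0.2342, P(conservative) ≈ 0.3243
After 'raise': normaliser = 0.7·0.4414 + 0.65·0.2342 + 0.4·0.3243; P(aggressive) ≈ 0.5229, P(balanced) ≈ 0.2576, P(conservative) ≈ 0.2195
After 'fold-or-call': normaliser = 0.3·0.5229 + 0.35·0.2576 + 0.6·0.2195; P(aggressive) ≈ 0.4142, P(balanced) ≈ 0.2381, P(conservative) ≈ 0.3478
After 'fold-or-call': normaliser = 0.3·0.4142 + 0.35·0.2381 + 0.6·0.3478; P(aggressive) ≈ 0.2985, P(balanced) ≈ 0.2002, P(conservative) ≈ 0.5013
After 'fold-or-call': normaliser = 0.3·0.2985 + 0.35·0.2002 + 0.6·0.5013; P(aggressive) ≈ 0.1945, P(balanced) ≈ 0.1522, P(conservative) ≈ 0.6533

0.653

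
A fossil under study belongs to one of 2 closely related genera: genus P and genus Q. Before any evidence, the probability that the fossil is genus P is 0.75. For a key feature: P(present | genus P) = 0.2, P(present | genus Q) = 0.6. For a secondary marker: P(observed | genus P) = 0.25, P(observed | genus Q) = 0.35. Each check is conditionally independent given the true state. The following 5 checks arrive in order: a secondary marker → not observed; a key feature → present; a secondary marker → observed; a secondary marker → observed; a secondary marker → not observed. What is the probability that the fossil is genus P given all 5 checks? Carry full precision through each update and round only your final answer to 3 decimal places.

0.405

After a secondary marker='not observed': P(genus P) = 0.75·0.7500 / (0.75·0.7500 + 0.65·0.2500) ≈ 0.7759
After a key feature='present': P(genus P) = 0.2·0.7759 / (0.2·0.7759 + 0.6·0.2241) ≈ 0.5357
After a secondary marker='observed': P(genus P) = 0.25·0.5357 / (0.25·0.5357 + 0.35·0.4643) ≈ 0.4518
After a secondary marker='observed': P(genus P) = 0.25·0.4518 / (0.25·0.4518 + 0.35·0.5482) ≈ 0.3706
After a secondary marker='not observed': P(genus P) = 0.75·0.3706 / (0.75·0.3706 + 0.65·0.6294) ≈ 0.4045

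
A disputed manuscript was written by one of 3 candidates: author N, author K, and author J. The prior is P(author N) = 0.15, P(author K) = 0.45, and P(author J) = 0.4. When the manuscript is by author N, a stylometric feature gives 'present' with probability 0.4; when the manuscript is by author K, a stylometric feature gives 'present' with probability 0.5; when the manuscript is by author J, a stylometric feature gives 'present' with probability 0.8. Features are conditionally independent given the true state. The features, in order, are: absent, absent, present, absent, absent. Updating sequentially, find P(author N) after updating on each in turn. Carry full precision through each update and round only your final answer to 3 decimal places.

Each posterior becomes the prior for the next update.
After 'absent': normaliser = 0.6·0.1500 + 0.5·0.4500 + 0.2·0.4000; P(author N) ≈ 0.2278, P(author K) ≈ 0.5696, P(author J) ≈ 0.2025
After 'absent': normaliser = 0.6·0.2278 + 0.5·0.5696 + 0.2·0.2025; P(author N) ≈ 0.2959, P(author K) ≈ 0.6164, P(author J) ≈ 0.0877
After 'present': normaliser = 0.4·0.2959 + 0.5·0.6164 + 0.8·0.0877; P(author N) ≈ 0.2383, P(author K) ≈ 0.6205, P(author J) ≈ 0.1412
After 'absent': normaliser = 0.6·0.2383 + 0.5·0.6205 + 0.2·0.1412; P(author N) ≈ 0.2969, P(author K) ≈ 0.6444, P(author J) ≈ 0.0587
After 'absent': normaliser = 0.6·0.2969 + 0.5·0.6444 + 0.2·0.0587; P(author N) ≈ 0.3479, P(author K) ≈ 0.6292, P(author J) ≈ 0.0229

0.348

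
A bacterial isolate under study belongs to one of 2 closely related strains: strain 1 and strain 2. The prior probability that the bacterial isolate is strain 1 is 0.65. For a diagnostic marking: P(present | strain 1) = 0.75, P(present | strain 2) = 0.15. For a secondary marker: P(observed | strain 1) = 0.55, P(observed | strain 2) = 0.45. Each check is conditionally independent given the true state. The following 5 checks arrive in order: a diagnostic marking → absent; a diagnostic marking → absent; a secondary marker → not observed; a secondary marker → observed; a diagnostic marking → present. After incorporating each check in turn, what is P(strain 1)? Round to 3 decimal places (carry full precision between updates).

After a diagnostic marking='absent': P(strain 1) = 0.25·0.6500 / (0.25·0.6500 + 0.85·0.3500) ≈ 0.3533
After a diagnostic marking='absent': P(strain 1) = 0.25·0.3533 / (0.25·0.3533 + 0.85·0.6467) ≈ 0.1384
After a secondary marker='not observed': P(strain 1) = 0.45·0.1384 / (0.45·0.1384 + 0.55·0.8616) ≈ 0.1162
After a secondary marker='observed': P(strain 1) = 0.55·0.1162 / (0.55·0.1162 + 0.45·0.8838) ≈ 0.1384
After a diagnostic marking='present': P(strain 1) = 0.75·0.1384 / (0.75·0.1384 + 0.15·0.8616) ≈ 0.4454

0.445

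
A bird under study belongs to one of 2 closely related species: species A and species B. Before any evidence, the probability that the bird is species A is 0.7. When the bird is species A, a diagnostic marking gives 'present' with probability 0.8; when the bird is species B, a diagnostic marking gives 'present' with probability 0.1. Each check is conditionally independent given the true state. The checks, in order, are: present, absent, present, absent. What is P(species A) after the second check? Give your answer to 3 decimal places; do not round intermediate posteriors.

Apply Bayes' rule sequentially, carrying P(species A) forward.
After 'present': P(species A) = 0.8·0.7000 / (0.8·0.7000 + 0.1·0.3000) ≈ 0.9492
After 'absent': P(species A) = 0.2·0.9492 / (0.2·0.9492 + 0.9·0.0508) ≈ 0.8058

0.806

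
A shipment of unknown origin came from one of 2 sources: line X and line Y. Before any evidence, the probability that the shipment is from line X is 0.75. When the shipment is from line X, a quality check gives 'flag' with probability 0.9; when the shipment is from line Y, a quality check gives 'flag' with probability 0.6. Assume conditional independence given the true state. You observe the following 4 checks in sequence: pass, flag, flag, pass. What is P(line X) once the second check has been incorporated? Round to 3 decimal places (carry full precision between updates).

0.529

Each posterior becomes the prior for the next update.
After 'pass': P(line X) = 0.1·0.7500 / (0.1·0.7500 + 0.4·0.2500) ≈ 0.4286
After 'flag': P(line X) = 0.9·0.4286 / (0.9·0.4286 + 0.6·0.5714) ≈ 0.5294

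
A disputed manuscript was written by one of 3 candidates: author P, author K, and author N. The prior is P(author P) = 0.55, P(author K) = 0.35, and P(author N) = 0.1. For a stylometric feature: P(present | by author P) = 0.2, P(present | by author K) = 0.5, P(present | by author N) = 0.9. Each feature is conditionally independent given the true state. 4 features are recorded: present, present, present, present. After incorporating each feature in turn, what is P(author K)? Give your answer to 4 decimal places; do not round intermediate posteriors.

0.2476

After 'present': normaliser = 0.2·0.5500 + 0.5·0.3500 + 0.9·0.1000; P(author P) ≈ 0.2933, P(author K) ≈ 0.4667, P(author N) ≈ 0.2400
After 'present': normaliser = 0.2·0.2933 + 0.5·0.4667 + 0.9·0.2400; P(author P) ≈ 0.1155, P(author K) ≈ 0.4593, P(author N) ≈ 0.4252
After 'present': normaliser = 0.2·0.1155 + 0.5·0.4593 + 0.9·0.4252; P(author P) ≈ 0.0363, P(author K) ≈ 0.3614, P(author N) ≈ 0.6022
After 'present': normaliser = 0.2·0.0363 + 0.5·0.3614 + 0.9·0.6022; P(author P) ≈ 0.0100, P(author K) ≈ 0.2476, P(author N) ≈ 0.7425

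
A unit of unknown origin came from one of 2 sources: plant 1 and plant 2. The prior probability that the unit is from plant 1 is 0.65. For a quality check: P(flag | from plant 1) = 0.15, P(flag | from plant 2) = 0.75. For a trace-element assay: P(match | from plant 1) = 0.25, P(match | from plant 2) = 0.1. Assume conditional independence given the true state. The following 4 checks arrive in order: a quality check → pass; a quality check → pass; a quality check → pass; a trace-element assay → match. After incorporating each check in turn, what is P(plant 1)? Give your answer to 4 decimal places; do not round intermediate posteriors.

0.9945

After a quality check='pass': P(plant 1) = 0.85·0.6500 / (0.85·0.6500 + 0.25·0.3500) ≈ 0.8633
After a quality check='pass': P(plant 1) = 0.85·0.8633 / (0.85·0.8633 + 0.25·0.1367) ≈ 0.9555
After a quality check='pass': P(plant 1) = 0.85·0.9555 / (0.85·0.9555 + 0.25·0.0445) ≈ 0.9865
After a trace-element assay='match': P(plant 1) = 0.25·0.9865 / (0.25·0.9865 + 0.1·0.0135) ≈ 0.9945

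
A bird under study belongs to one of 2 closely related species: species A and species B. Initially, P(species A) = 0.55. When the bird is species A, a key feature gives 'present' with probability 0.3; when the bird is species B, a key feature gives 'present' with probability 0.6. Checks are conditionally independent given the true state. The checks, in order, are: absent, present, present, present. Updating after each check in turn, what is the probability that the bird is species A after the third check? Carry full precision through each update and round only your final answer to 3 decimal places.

0.348

Apply Bayes' rule sequentially, carrying P(species A) forward.
After 'absent': P(species A) = 0.7·0.5500 / (0.7·0.5500 + 0.4·0.4500) ≈ 0.6814
After 'present': P(species A) = 0.3·0.6814 / (0.3·0.6814 + 0.6·0.3186) ≈ 0.5168
After 'present': P(species A) = 0.3·0.5168 / (0.3·0.5168 + 0.6·0.4832) ≈ 0.3484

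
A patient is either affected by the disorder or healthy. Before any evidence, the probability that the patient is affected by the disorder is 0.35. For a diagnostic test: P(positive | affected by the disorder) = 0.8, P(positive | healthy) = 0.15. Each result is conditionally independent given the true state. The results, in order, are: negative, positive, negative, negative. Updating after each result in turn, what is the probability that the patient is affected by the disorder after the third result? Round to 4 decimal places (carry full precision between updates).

After 'negative': P(affected) = 0.2·0.3500 / (0.2·0.3500 + 0.85·0.6500) ≈ 0.1124
After 'positive': P(affected) = 0.8·0.1124 / (0.8·0.1124 + 0.15·0.8876) ≈ 0.4032
After 'negative': P(affected) = 0.2·0.4032 / (0.2·0.4032 + 0.85·0.5968) ≈ 0.1372

0.1372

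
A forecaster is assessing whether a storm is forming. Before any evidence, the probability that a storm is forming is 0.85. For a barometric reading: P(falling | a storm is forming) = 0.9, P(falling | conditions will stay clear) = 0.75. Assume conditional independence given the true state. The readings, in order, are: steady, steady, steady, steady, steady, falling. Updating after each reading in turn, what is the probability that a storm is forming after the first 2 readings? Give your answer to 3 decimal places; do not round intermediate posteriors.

After 'steady': P(storm) = 0.1·0.8500 / (0.1·0.8500 + 0.25·0.1500) ≈ 0.6939
After 'steady': P(storm) = 0.1·0.6939 / (0.1·0.6939 + 0.25·0.3061) ≈ 0.4755

0.476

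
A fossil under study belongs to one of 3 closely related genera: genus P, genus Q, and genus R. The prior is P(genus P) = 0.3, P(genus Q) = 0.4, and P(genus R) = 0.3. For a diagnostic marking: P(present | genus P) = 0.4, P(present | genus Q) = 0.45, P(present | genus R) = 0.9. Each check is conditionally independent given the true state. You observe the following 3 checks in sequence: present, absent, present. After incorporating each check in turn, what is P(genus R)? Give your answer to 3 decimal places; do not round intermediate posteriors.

0.249

Each posterior becomes the prior for the next update.
After 'present': normaliser = 0.4·0.3000 + 0.45·0.4000 + 0.9·0.3000; P(genus P) ≈ 0.2105, P(genus Q) ≈ 0.3158, P(genus R) ≈ 0.4737
After 'absent': normaliser = 0.6·0.2105 + 0.55·0.3158 + 0.1·0.4737; P(genus P) ≈ 0.3636, P(genus Q) ≈ 0.5000, P(genus R) ≈ 0.1364
After 'present': normaliser = 0.4·0.3636 + 0.45·0.5000 + 0.9·0.1364; P(genus P) ≈ 0.2949, P(genus Q) ≈ 0.4562, P(genus R) ≈ 0.2488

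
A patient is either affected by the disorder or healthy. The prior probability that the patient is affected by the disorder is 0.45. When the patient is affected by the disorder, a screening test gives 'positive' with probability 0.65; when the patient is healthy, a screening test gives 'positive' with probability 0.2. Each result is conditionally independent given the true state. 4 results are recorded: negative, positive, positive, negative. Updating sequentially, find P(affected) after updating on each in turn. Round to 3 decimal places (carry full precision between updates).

After 'negative': P(affected) = 0.35·0.4500 / (0.35·0.4500 + 0.8·0.5500) ≈ 0.2636
After 'positive': P(affected) = 0.65·0.2636 / (0.65·0.2636 + 0.2·0.7364) ≈ 0.5378
After 'positive': P(affected) = 0.65·0.5378 / (0.65·0.5378 + 0.2·0.4622) ≈ 0.7908
After 'negative': P(affected) = 0.35·0.7908 / (0.35·0.7908 + 0.8·0.2092) ≈ 0.6232

0.623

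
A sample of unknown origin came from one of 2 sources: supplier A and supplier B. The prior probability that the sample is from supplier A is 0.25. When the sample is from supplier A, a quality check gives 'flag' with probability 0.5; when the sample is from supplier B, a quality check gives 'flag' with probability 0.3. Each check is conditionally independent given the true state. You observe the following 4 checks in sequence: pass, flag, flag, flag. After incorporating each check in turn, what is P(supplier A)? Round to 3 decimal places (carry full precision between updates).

After 'pass': P(supplier A) = 0.5·0.2500 / (0.5·0.2500 + 0.7·0.7500) ≈ 0.1923
After 'flag': P(supplier A) = 0.5·0.1923 / (0.5·0.1923 + 0.3·0.8077) ≈ 0.2841
After 'flag': P(supplier A) = 0.5·0.2841 / (0.5·0.2841 + 0.3·0.7159) ≈ 0.3981
After 'flag': P(supplier A) = 0.5·0.3981 / (0.5·0.3981 + 0.3·0.6019) ≈ 0.5243

0.524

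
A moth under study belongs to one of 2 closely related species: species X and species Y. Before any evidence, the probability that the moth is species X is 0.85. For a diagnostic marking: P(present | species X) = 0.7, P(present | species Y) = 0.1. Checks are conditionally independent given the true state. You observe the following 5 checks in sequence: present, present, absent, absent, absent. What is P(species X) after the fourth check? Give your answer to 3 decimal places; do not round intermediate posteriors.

0.969

Each posterior becomes the prior for the next update.
After 'present': P(species X) = 0.7·0.8500 / (0.7·0.8500 + 0.1·0.1500) ≈ 0.9754
After 'present': P(species X) = 0.7·0.9754 / (0.7·0.9754 + 0.1·0.0246) ≈ 0.9964
After 'absent': P(species X) = 0.3·0.9964 / (0.3·0.9964 + 0.9·0.0036) ≈ 0.9893
After 'absent': P(species X) = 0.3·0.9893 / (0.3·0.9893 + 0.9·0.0107) ≈ 0.9686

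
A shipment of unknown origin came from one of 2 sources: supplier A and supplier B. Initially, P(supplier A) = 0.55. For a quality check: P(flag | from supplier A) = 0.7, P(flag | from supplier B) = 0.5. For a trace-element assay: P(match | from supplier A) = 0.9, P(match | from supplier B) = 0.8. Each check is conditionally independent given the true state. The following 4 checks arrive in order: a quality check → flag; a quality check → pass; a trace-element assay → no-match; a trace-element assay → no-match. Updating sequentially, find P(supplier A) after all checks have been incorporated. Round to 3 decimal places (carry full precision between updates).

Apply Bayes' rule sequentially, carrying P(supplier A) forward.
After a quality check='flag': P(supplier A) = 0.7·0.5500 / (0.7·0.5500 + 0.5·0.4500) ≈ 0.6311
After a quality check='pass': P(supplier A) = 0.3·0.6311 / (0.3·0.6311 + 0.5·0.3689) ≈ 0.5066
After a trace-element assay='no-match': P(supplier A) = 0.1·0.5066 / (0.1·0.5066 + 0.2·0.4934) ≈ 0.3392
After a trace-element assay='no-match': P(supplier A) = 0.1·0.3392 / (0.1·0.3392 + 0.2·0.6608) ≈ 0.2042

0.204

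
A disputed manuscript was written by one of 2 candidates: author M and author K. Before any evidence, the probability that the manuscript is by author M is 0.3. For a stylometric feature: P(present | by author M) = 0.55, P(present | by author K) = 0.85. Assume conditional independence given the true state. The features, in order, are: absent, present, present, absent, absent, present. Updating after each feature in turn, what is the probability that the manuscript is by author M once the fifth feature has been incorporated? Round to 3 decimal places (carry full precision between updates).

0.829

After 'absent': P(author M) = 0.45·0.3000 / (0.45·0.3000 + 0.15·0.7000) ≈ 0.5625
After 'present': P(author M) = 0.55·0.5625 / (0.55·0.5625 + 0.85·0.4375) ≈ 0.4541
After 'present': P(author M) = 0.55·0.4541 / (0.55·0.4541 + 0.85·0.5459) ≈ 0.3499
After 'absent': P(author M) = 0.45·0.3499 / (0.45·0.3499 + 0.15·0.6501) ≈ 0.6176
After 'absent': P(author M) = 0.45·0.6176 / (0.45·0.6176 + 0.15·0.3824) ≈ 0.8289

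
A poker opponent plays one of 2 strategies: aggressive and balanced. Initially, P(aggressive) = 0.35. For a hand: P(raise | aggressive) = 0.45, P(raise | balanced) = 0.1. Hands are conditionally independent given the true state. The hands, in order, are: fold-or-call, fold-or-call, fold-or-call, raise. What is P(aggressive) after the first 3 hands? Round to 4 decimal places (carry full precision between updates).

After 'fold-or-call': P(aggressive) = 0.55·0.3500 / (0.55·0.3500 + 0.9·0.6500) ≈ 0.2476
After 'fold-or-call': P(aggressive) = 0.55·0.2476 / (0.55·0.2476 + 0.9·0.7524) ≈ 0.1674
After 'fold-or-call': P(aggressive) = 0.55·0.1674 / (0.55·0.1674 + 0.9·0.8326) ≈ 0.1094

0.1094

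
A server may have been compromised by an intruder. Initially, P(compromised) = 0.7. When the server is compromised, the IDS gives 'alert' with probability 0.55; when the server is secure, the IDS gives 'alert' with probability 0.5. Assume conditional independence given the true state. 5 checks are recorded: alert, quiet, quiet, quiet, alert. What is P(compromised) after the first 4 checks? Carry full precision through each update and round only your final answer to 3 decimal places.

After 'alert': P(compromised) = 0.55·0.7000 / (0.55·0.7000 + 0.5·0.3000) ≈ 0.7196
After 'quiet': P(compromised) = 0.45·0.7196 / (0.45·0.7196 + 0.5·0.2804) ≈ 0.6979
After 'quiet': P(compromised) = 0.45·0.6979 / (0.45·0.6979 + 0.5·0.3021) ≈ 0.6752
After 'quiet': P(compromised) = 0.45·0.6752 / (0.45·0.6752 + 0.5·0.3248) ≈ 0.6517

0.652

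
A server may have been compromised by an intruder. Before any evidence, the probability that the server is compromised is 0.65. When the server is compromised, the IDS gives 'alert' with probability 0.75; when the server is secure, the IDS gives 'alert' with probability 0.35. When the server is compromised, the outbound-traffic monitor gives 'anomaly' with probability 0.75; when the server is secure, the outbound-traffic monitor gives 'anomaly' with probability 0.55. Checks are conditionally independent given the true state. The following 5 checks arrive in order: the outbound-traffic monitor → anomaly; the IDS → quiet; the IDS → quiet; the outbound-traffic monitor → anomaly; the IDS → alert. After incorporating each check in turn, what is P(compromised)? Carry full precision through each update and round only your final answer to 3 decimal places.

Each posterior becomes the prior for the next update.
After the outbound-traffic monitor='anomaly': P(compromised) = 0.75·0.6500 / (0.75·0.6500 + 0.55·0.3500) ≈ 0.7169
After the IDS='quiet': P(compromised) = 0.25·0.7169 / (0.25·0.7169 + 0.65·0.2831) ≈ 0.4934
After the IDS='quiet': P(compromised) = 0.25·0.4934 / (0.25·0.4934 + 0.65·0.5066) ≈ 0.2725
After the outbound-traffic monitor='anomaly': P(compromised) = 0.75·0.2725 / (0.75·0.2725 + 0.55·0.7275) ≈ 0.3381
After the IDS='alert': P(compromised) = 0.75·0.3381 / (0.75·0.3381 + 0.35·0.6619) ≈ 0.5226

0.523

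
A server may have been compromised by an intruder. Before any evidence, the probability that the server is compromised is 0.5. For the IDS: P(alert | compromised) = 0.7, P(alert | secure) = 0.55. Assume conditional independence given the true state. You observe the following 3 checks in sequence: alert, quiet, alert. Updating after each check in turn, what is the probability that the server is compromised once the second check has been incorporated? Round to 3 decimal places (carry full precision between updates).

After 'alert': P(compromised) = 0.7·0.5000 / (0.7·0.5000 + 0.55·0.5000) ≈ 0.5600
After 'quiet': P(compromised) = 0.3·0.5600 / (0.3·0.5600 + 0.45·0.4400) ≈ 0.4590

0.459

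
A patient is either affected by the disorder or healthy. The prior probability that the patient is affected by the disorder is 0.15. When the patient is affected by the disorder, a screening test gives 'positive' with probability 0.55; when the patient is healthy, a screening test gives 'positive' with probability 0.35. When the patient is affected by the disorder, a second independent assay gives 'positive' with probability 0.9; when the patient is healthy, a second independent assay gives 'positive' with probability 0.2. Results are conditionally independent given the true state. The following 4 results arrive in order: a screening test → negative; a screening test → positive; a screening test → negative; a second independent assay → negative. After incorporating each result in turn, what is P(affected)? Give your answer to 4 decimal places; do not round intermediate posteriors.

After a screening test='negative': P(affected) = 0.45·0.1500 / (0.45·0.1500 + 0.65·0.8500) ≈ 0.1089
After a screening test='positive': P(affected) = 0.55·0.1089 / (0.55·0.1089 + 0.35·0.8911) ≈ 0.1611
After a screening test='negative': P(affected) = 0.45·0.1611 / (0.45·0.1611 + 0.65·0.8389) ≈ 0.1173
After a second independent assay='negative': P(affected) = 0.1·0.1173 / (0.1·0.1173 + 0.8·0.8827) ≈ 0.0163

0.0163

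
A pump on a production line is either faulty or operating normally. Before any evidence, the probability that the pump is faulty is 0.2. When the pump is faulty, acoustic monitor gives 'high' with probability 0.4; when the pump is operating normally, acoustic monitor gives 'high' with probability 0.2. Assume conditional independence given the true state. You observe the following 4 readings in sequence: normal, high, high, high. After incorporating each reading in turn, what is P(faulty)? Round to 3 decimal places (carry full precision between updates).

After 'normal': P(faulty) = 0.6·0.2000 / (0.6·0.2000 + 0.8·0.8000) ≈ 0.1579
After 'high': P(faulty) = 0.4·0.1579 / (0.4·0.1579 + 0.2·0.8421) ≈ 0.2727
After 'high': P(faulty) = 0.4·0.2727 / (0.4·0.2727 + 0.2·0.7273) ≈ 0.4286
After 'high': P(faulty) = 0.4·0.4286 / (0.4·0.4286 + 0.2·0.5714) ≈ 0.6000

0.600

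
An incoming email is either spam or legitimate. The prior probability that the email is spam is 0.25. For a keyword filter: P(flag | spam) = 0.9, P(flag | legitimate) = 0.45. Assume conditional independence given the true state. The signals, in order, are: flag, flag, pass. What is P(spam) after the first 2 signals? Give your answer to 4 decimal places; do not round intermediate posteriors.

Apply Bayes' rule sequentially, carrying P(spam) forward.
After 'flag': P(spam) = 0.9·0.2500 / (0.9·0.2500 + 0.45·0.7500) ≈ 0.4000
After 'flag': P(spam) = 0.9·0.4000 / (0.9·0.4000 + 0.45·0.6000) ≈ 0.5714

0.5714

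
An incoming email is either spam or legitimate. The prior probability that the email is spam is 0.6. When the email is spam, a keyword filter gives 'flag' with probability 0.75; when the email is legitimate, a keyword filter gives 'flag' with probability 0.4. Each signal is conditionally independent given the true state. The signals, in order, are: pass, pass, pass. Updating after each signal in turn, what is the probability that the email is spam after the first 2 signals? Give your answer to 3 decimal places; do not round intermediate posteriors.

0.207

After 'pass': P(spam) = 0.25·0.6000 / (0.25·0.6000 + 0.6·0.4000) ≈ 0.3846
After 'pass': P(spam) = 0.25·0.3846 / (0.25·0.3846 + 0.6·0.6154) ≈ 0.2066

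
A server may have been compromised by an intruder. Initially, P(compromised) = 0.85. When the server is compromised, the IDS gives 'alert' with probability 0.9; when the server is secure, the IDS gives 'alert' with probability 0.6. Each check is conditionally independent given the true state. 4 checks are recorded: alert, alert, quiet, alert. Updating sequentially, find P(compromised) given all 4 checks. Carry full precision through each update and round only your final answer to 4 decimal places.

After 'alert': P(compromised) = 0.9·0.8500 / (0.9·0.8500 + 0.6·0.1500) ≈ 0.8947
After 'alert': P(compromised) = 0.9·0.8947 / (0.9·0.8947 + 0.6·0.1053) ≈ 0.9273
After 'quiet': P(compromised) = 0.1·0.9273 / (0.1·0.9273 + 0.4·0.0727) ≈ 0.7612
After 'alert': P(compromised) = 0.9·0.7612 / (0.9·0.7612 + 0.6·0.2388) ≈ 0.8270

0.8270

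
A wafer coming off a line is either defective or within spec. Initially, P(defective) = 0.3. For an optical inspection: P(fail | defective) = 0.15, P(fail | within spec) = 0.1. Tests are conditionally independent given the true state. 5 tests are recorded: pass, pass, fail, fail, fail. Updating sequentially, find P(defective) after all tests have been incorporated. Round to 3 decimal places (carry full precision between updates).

0.563

After 'pass': P(defective) = 0.85·0.3000 / (0.85·0.3000 + 0.9·0.7000) ≈ 0.2881
After 'pass': P(defective) = 0.85·0.2881 / (0.85·0.2881 + 0.9·0.7119) ≈ 0.2766
After 'fail': P(defective) = 0.15·0.2766 / (0.15·0.2766 + 0.1·0.7234) ≈ 0.3644
After 'fail': P(defective) = 0.15·0.3644 / (0.15·0.3644 + 0.1·0.6356) ≈ 0.4624
After 'fail': P(defective) = 0.15·0.4624 / (0.15·0.4624 + 0.1·0.5376) ≈ 0.5634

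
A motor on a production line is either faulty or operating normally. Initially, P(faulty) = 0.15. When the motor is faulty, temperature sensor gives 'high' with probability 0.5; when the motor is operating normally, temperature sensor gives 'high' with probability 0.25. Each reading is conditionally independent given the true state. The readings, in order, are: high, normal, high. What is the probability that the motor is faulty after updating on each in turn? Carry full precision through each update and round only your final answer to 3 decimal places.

After 'high': P(faulty) = 0.5·0.1500 / (0.5·0.1500 + 0.25·0.8500) ≈ 0.2609
After 'normal': P(faulty) = 0.5·0.2609 / (0.5·0.2609 + 0.75·0.7391) ≈ 0.1905
After 'high': P(faulty) = 0.5·0.1905 / (0.5·0.1905 + 0.25·0.8095) ≈ 0.3200

0.320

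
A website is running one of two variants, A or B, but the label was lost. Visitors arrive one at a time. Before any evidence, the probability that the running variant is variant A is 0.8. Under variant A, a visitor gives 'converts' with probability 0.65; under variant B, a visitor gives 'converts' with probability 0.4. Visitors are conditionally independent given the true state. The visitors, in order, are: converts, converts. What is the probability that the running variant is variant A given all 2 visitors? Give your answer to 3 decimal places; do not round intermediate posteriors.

0.914

After 'converts': P(A) = 0.65·0.8000 / (0.65·0.8000 + 0.4·0.2000) ≈ 0.8667
After 'converts': P(A) = 0.65·0.8667 / (0.65·0.8667 + 0.4·0.1333) ≈ 0.9135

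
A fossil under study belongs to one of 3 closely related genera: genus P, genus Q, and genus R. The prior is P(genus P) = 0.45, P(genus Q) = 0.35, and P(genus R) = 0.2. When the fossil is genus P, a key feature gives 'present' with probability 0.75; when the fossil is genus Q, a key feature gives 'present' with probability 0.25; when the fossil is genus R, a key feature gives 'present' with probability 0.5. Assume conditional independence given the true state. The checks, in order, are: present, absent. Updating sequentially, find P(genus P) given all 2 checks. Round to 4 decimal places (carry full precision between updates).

After 'present': normaliser = 0.75·0.4500 + 0.25·0.3500 + 0.5·0.2000; P(genus P) ≈ 0.6429, P(genus Q) ≈ 0.1667, P(genus R) ≈ 0.1905
After 'absent': normaliser = 0.25·0.6429 + 0.75·0.1667 + 0.5·0.1905; P(genus P) ≈ 0.4219, P(genus Q) ≈ 0.3281, P(genus R) ≈ 0.2500

0.4219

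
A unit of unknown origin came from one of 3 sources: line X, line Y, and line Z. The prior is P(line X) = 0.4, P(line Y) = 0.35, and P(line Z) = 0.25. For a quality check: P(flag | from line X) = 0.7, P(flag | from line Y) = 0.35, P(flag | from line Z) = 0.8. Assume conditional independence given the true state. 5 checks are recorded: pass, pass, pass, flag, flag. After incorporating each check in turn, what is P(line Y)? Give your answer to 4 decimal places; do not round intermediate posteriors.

After 'pass': normaliser = 0.3·0.4000 + 0.65·0.3500 + 0.2·0.2500; P(line X) ≈ 0.3019, P(line Y) ≈ 0.5723, P(line Z) ≈ 0.1258
After 'pass': normaliser = 0.3·0.3019 + 0.65·0.5723 + 0.2·0.1258; P(line X) ≈ 0.1857, P(line Y) ≈ 0.7627, P(line Z) ≈ 0.0516
After 'pass': normaliser = 0.3·0.1857 + 0.65·0.7627 + 0.2·0.0516; P(line X) ≈ 0.0992, P(line Y) ≈ 0.8825, P(line Z) ≈ 0.0184
After 'flag': normaliser = 0.7·0.0992 + 0.35·0.8825 + 0.8·0.0184; P(line X) ≈ 0.1766, P(line Y) ≈ 0.7860, P(line Z) ≈ 0.0374
After 'flag': normaliser = 0.7·0.1766 + 0.35·0.7860 + 0.8·0.0374; P(line X) ≈ 0.2884, P(line Y) ≈ 0.6418, P(line Z) ≈ 0.0698

0.6418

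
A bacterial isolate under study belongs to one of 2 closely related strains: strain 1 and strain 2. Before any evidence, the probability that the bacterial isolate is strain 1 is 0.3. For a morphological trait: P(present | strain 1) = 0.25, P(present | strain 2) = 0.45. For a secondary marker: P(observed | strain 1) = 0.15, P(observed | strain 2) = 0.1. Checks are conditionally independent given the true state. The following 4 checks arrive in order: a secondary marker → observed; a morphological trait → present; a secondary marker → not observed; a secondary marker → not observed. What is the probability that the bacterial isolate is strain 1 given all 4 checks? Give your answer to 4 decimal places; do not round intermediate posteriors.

0.2416

Apply Bayes' rule sequentially, carrying P(strain 1) forward.
After a secondary marker='observed': P(strain 1) = 0.15·0.3000 / (0.15·0.3000 + 0.1·0.7000) ≈ 0.3913
After a morphological trait='present': P(strain 1) = 0.25·0.3913 / (0.25·0.3913 + 0.45·0.6087) ≈ 0.2632
After a secondary marker='not observed': P(strain 1) = 0.85·0.2632 / (0.85·0.2632 + 0.9·0.7368) ≈ 0.2522
After a secondary marker='not observed': P(strain 1) = 0.85·0.2522 / (0.85·0.2522 + 0.9·0.7478) ≈ 0.2416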